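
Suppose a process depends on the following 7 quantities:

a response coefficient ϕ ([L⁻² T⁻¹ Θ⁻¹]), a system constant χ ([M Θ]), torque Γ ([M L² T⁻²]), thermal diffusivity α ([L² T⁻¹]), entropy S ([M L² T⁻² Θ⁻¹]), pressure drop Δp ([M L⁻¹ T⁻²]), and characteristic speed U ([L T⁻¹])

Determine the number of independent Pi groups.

There are 7 variables and 4 base dimensions (M, L, T, Θ).
The dimension matrix has rank 4.
Independent dimensionless groups: 7 − 4 = 3.

3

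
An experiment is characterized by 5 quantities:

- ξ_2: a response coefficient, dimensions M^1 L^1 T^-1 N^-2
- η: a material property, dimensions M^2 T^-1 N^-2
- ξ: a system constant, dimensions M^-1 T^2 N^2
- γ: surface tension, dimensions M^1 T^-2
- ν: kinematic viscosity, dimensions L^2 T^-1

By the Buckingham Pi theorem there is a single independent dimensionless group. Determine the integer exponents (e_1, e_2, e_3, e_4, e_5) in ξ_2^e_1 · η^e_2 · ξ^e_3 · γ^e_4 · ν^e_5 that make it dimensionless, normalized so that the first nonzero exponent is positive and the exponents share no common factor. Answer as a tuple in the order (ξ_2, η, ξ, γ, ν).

(2, -1, 1, 1, -1)

M: e_1·(1) + e_2·(2) + e_3·(-1) + e_4·(1) + e_5·(0) = 0
L: e_1·(1) + e_2·(0) + e_3·(0) + e_4·(0) + e_5·(2) = 0
T: e_1·(-1) + e_2·(-1) + e_3·(2) + e_4·(-2) + e_5·(-1) = 0
N: e_1·(-2) + e_2·(-2) + e_3·(2) + e_4·(0) + e_5·(0) = 0
Solving this homogeneous linear system for the smallest-integer solution (first nonzero entry positive) gives (2, -1, 1, 1, -1).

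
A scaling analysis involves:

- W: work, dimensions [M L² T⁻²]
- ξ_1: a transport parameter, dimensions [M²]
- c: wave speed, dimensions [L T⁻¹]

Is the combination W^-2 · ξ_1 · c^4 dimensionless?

Sum the exponent of each base dimension across the product:
  M: −2·[W]_M + [ξ_1]_M + 4·[c]_M = −2·(1) + (2) + 4·(0) = 0
  L: −2·[W]_L + [ξ_1]_L + 4·[c]_L = −2·(2) + (0) + 4·(1) = 0
  T: −2·[W]_T + [ξ_1]_T + 4·[c]_T = −2·(-2) + (0) + 4·(-1) = 0
All base exponents vanish — dimensionless.

yes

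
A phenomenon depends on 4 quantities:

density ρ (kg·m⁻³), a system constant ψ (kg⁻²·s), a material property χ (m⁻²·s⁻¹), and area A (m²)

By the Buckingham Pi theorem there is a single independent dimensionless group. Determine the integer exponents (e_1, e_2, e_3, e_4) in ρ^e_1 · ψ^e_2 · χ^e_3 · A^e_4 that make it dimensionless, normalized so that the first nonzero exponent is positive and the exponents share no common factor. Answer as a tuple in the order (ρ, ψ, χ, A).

M: e_1·(1) + e_2·(-2) + e_3·(0) + e_4·(0) = 0
L: e_1·(-3) + e_2·(0) + e_3·(-2) + e_4·(2) = 0
T: e_1·(0) + e_2·(1) + e_3·(-1) + e_4·(0) = 0
Solving this homogeneous linear system for the smallest-integer solution (first nonzero entry positive) gives (2, 1, 1, 4).

(2, 1, 1, 4)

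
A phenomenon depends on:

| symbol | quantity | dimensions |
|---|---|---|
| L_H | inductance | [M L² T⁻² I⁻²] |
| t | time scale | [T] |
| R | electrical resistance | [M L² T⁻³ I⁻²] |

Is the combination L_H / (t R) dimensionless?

Sum the exponent of each base dimension across the product:
  M: [L_H]_M − [t]_M − [R]_M = (1) − (0) − (1) = 0
  L: [L_H]_L − [t]_L − [R]_L = (2) − (0) − (2) = 0
  T: [L_H]_T − [t]_T − [R]_T = (-2) − (1) − (-3) = 0
  I: [L_H]_I − [t]_I − [R]_I = (-2) − (0) − (-2) = 0
All base exponents vanish — dimensionless.

yes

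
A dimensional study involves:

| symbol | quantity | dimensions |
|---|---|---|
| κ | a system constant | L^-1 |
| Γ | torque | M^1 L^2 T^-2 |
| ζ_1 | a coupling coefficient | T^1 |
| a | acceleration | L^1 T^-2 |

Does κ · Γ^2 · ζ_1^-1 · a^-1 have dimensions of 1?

no

Sum the exponent of each base dimension across the product:
  M: [κ]_M + 2·[Γ]_M − [ζ_1]_M − [a]_M = (0) + 2·(1) − (0) − (0) = 2
  L: [κ]_L + 2·[Γ]_L − [ζ_1]_L − [a]_L = (-1) + 2·(2) − (0) − (1) = 2
  T: [κ]_T + 2·[Γ]_T − [ζ_1]_T − [a]_T = (0) + 2·(-2) − (1) − (-2) = -3
Net dimensions [M² L² T⁻³] ≠ [1] — not dimensionless.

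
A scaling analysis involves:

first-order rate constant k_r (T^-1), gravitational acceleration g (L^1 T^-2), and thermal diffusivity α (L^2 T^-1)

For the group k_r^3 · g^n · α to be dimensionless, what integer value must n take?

Balance the L exponent: (1)·n from g, plus 3·(0) + (2) = 2 from the rest, must sum to zero.
n + 2 = 0, so n = -2.

-2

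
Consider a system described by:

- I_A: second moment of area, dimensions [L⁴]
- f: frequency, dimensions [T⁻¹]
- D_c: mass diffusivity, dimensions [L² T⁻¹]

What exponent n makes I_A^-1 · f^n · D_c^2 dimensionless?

-2

Balance the T exponent: (-1)·n from f, plus −(0) + 2·(-1) = -2 from the rest, must sum to zero.
−n − 2 = 0, so n = -2.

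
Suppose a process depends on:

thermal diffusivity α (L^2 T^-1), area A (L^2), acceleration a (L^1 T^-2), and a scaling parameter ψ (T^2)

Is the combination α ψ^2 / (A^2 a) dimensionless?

Sum the exponent of each base dimension across the product:
  L: [α]_L − 2·[A]_L − [a]_L + 2·[ψ]_L = (2) − 2·(2) − (1) + 2·(0) = -3
  T: [α]_T − 2·[A]_T − [a]_T + 2·[ψ]_T = (-1) − 2·(0) − (-2) + 2·(2) = 5
Net dimensions [L⁻³ T⁵] ≠ [1] — not dimensionless.

no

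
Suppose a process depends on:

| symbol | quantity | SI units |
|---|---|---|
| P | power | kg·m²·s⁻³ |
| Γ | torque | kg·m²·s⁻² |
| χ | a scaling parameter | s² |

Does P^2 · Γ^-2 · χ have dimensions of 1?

Sum the exponent of each base dimension across the product:
  M: 2·[P]_M − 2·[Γ]_M + [χ]_M = 2·(1) − 2·(1) + (0) = 0
  L: 2·[P]_L − 2·[Γ]_L + [χ]_L = 2·(2) − 2·(2) + (0) = 0
  T: 2·[P]_T − 2·[Γ]_T + [χ]_T = 2·(-3) − 2·(-2) + (2) = 0
All base exponents vanish — dimensionless.

yes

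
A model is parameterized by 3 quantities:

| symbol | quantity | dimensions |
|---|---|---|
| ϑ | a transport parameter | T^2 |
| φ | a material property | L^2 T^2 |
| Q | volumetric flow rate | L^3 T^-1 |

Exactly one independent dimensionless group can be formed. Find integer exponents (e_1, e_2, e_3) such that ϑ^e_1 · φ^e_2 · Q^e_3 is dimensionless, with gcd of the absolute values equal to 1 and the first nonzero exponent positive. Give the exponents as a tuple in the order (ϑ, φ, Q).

L: e_1·(0) + e_2·(2) + e_3·(3) = 0
T: e_1·(2) + e_2·(2) + e_3·(-1) = 0
Solving this homogeneous linear system for the smallest-integer solution (first nonzero entry positive) gives (4, -3, 2).

(4, -3, 2)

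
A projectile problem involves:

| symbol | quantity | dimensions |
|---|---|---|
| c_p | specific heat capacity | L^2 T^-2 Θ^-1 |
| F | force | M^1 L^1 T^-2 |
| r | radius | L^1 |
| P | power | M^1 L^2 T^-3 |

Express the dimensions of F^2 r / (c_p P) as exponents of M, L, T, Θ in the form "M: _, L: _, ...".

Collect each base-dimension exponent across the product:
  M: −(0) + 2·(1) + (0) − (1) = 1
  L: −(2) + 2·(1) + (1) − (2) = -1
  T: −(-2) + 2·(-2) + (0) − (-3) = 1
  Θ: −(-1) + 2·(0) + (0) − (0) = 1
So the dimensions are [M L⁻¹ T Θ].

M: 1, L: -1, T: 1, Θ: 1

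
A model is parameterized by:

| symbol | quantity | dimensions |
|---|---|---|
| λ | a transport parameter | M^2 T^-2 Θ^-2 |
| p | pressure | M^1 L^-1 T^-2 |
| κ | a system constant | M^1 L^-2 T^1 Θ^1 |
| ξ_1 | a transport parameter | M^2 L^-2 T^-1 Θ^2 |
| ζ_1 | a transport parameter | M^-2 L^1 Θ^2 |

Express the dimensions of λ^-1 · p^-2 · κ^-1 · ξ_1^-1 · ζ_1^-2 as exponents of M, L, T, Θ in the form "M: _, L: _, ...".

Collect each base-dimension exponent across the product:
  M: −(2) − 2·(1) − (1) − (2) − 2·(-2) = -3
  L: −(0) − 2·(-1) − (-2) − (-2) − 2·(1) = 4
  T: −(-2) − 2·(-2) − (1) − (-1) − 2·(0) = 6
  Θ: −(-2) − 2·(0) − (1) − (2) − 2·(2) = -5
So the dimensions are [M⁻³ L⁴ T⁶ Θ⁻⁵].

M: -3, L: 4, T: 6, Θ: -5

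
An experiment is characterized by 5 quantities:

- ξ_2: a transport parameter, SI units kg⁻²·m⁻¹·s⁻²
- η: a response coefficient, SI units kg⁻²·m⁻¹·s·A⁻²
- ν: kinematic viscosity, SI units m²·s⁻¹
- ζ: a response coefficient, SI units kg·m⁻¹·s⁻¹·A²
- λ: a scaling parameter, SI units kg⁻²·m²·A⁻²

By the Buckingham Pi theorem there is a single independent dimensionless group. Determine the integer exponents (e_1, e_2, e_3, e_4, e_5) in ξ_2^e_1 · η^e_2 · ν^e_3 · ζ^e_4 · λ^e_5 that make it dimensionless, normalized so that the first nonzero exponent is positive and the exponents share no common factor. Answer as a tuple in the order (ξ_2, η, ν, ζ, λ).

(1, -3, -3, -2, 1)

M: e_1·(-2) + e_2·(-2) + e_3·(0) + e_4·(1) + e_5·(-2) = 0
L: e_1·(-1) + e_2·(-1) + e_3·(2) + e_4·(-1) + e_5·(2) = 0
T: e_1·(-2) + e_2·(1) + e_3·(-1) + e_4·(-1) + e_5·(0) = 0
I: e_1·(0) + e_2·(-2) + e_3·(0) + e_4·(2) + e_5·(-2) = 0
Solving this homogeneous linear system for the smallest-integer solution (first nonzero entry positive) gives (1, -3, -3, -2, 1).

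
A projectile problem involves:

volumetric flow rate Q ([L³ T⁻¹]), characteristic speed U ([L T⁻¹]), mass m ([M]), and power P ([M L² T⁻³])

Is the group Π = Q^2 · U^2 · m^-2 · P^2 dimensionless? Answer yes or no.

Sum the exponent of each base dimension across the product:
  M: 2·[Q]_M + 2·[U]_M − 2·[m]_M + 2·[P]_M = 2·(0) + 2·(0) − 2·(1) + 2·(1) = 0
  L: 2·[Q]_L + 2·[U]_L − 2·[m]_L + 2·[P]_L = 2·(3) + 2·(1) − 2·(0) + 2·(2) = 12
  T: 2·[Q]_T + 2·[U]_T − 2·[m]_T + 2·[P]_T = 2·(-1) + 2·(-1) − 2·(0) + 2·(-3) = -10
Net dimensions [L¹² T⁻¹⁰] ≠ [1] — not dimensionless.

no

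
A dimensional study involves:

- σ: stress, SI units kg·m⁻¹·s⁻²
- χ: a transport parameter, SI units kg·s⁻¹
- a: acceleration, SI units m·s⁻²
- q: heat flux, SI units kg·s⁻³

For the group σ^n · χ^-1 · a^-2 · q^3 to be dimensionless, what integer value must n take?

-2

Balance the M exponent: (1)·n from σ, plus −(1) − 2·(0) + 3·(1) = 2 from the rest, must sum to zero.
n + 2 = 0, so n = -2.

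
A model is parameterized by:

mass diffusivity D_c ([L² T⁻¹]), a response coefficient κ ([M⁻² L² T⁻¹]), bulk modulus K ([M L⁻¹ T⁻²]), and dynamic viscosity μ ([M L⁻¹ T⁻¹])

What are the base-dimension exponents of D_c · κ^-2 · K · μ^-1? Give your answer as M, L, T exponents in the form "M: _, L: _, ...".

Collect each base-dimension exponent across the product:
  M: (0) − 2·(-2) + (1) − (1) = 4
  L: (2) − 2·(2) + (-1) − (-1) = -2
  T: (-1) − 2·(-1) + (-2) − (-1) = 0
So the dimensions are [M⁴ L⁻²].

M: 4, L: -2, T: 0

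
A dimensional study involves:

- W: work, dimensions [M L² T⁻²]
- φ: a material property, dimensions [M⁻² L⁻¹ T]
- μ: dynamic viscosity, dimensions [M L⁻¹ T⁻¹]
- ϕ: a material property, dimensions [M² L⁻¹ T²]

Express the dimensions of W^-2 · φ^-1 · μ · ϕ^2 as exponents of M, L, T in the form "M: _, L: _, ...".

Collect each base-dimension exponent across the product:
  M: −2·(1) − (-2) + (1) + 2·(2) = 5
  L: −2·(2) − (-1) + (-1) + 2·(-1) = -6
  T: −2·(-2) − (1) + (-1) + 2·(2) = 6
So the dimensions are [M⁵ L⁻⁶ T⁶].

M: 5, L: -6, T: 6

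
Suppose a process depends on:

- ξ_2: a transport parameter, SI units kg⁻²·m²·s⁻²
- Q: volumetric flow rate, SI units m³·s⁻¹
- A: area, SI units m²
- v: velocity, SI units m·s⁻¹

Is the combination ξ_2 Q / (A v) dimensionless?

no

Sum the exponent of each base dimension across the product:
  M: [ξ_2]_M + [Q]_M − [A]_M − [v]_M = (-2) + (0) − (0) − (0) = -2
  L: [ξ_2]_L + [Q]_L − [A]_L − [v]_L = (2) + (3) − (2) − (1) = 2
  T: [ξ_2]_T + [Q]_T − [A]_T − [v]_T = (-2) + (-1) − (0) − (-1) = -2
Net dimensions [M⁻² L² T⁻²] ≠ [1] — not dimensionless.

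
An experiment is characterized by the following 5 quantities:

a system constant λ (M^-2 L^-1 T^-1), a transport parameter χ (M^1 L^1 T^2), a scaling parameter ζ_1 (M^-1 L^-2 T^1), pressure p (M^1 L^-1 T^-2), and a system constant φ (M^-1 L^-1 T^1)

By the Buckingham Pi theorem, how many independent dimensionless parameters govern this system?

There are 5 variables and 3 base dimensions (M, L, T).
The dimension matrix has rank 3.
Independent dimensionless groups: 5 − 3 = 2.

2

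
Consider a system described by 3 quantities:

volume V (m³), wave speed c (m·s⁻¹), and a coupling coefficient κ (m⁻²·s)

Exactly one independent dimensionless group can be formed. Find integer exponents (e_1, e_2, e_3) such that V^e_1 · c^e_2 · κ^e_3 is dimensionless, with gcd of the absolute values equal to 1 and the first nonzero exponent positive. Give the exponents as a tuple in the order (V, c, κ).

(1, 3, 3)

L: e_1·(3) + e_2·(1) + e_3·(-2) = 0
T: e_1·(0) + e_2·(-1) + e_3·(1) = 0
Solving this homogeneous linear system for the smallest-integer solution (first nonzero entry positive) gives (1, 3, 3).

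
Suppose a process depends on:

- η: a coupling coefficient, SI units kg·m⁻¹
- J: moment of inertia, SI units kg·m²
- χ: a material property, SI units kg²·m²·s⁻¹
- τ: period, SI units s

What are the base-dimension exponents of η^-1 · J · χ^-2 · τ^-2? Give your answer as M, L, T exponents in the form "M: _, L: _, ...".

Collect each base-dimension exponent across the product:
  M: −(1) + (1) − 2·(2) − 2·(0) = -4
  L: −(-1) + (2) − 2·(2) − 2·(0) = -1
  T: −(0) + (0) − 2·(-1) − 2·(1) = 0
So the dimensions are [M⁻⁴ L⁻¹].

M: -4, L: -1, T: 0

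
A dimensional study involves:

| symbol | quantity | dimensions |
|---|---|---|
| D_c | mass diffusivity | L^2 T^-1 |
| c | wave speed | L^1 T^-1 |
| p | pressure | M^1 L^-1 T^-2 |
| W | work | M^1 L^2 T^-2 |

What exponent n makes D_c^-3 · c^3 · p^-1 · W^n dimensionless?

1

Balance the M exponent: (1)·n from W, plus −3·(0) + 3·(0) − (1) = -1 from the rest, must sum to zero.
n − 1 = 0, so n = 1.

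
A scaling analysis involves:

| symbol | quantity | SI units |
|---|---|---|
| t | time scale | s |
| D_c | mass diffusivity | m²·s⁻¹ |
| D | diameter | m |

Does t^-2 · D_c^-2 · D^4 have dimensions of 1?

Sum the exponent of each base dimension across the product:
  M: −2·[t]_M − 2·[D_c]_M + 4·[D]_M = −2·(0) − 2·(0) + 4·(0) = 0
  L: −2·[t]_L − 2·[D_c]_L + 4·[D]_L = −2·(0) − 2·(2) + 4·(1) = 0
  T: −2·[t]_T − 2·[D_c]_T + 4·[D]_T = −2·(1) − 2·(-1) + 4·(0) = 0
  I: −2·[t]_I − 2·[D_c]_I + 4·[D]_I = −2·(0) − 2·(0) + 4·(0) = 0
All base exponents vanish — dimensionless.

yes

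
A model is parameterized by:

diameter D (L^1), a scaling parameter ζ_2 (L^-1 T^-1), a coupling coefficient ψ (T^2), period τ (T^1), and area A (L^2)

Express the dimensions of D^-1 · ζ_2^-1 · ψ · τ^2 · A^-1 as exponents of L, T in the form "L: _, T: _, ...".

Collect each base-dimension exponent across the product:
  L: −(1) − (-1) + (0) + 2·(0) − (2) = -2
  T: −(0) − (-1) + (2) + 2·(1) − (0) = 5
So the dimensions are [L⁻² T⁵].

L: -2, T: 5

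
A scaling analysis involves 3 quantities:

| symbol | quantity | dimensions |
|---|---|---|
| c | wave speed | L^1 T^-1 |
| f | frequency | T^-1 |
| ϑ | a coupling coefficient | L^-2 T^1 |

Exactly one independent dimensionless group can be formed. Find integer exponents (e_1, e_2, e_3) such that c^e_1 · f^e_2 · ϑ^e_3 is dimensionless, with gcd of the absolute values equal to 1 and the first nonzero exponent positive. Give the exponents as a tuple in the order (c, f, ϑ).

(2, -1, 1)

L: e_1·(1) + e_2·(0) + e_3·(-2) = 0
T: e_1·(-1) + e_2·(-1) + e_3·(1) = 0
Solving this homogeneous linear system for the smallest-integer solution (first nonzero entry positive) gives (2, -1, 1).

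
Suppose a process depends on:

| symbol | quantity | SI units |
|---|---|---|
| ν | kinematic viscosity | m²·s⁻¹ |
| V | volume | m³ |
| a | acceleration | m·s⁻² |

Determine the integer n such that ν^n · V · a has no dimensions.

-2

Balance the L exponent: (2)·n from ν, plus (3) + (1) = 4 from the rest, must sum to zero.
2n + 4 = 0, so n = -2.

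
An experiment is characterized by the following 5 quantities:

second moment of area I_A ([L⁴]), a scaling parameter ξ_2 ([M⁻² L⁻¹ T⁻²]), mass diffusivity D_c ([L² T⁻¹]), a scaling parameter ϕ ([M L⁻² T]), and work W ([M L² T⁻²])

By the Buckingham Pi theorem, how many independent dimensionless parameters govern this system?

There are 5 variables and 3 base dimensions (M, L, T).
The dimension matrix has rank 3.
Independent dimensionless groups: 5 − 3 = 2.

2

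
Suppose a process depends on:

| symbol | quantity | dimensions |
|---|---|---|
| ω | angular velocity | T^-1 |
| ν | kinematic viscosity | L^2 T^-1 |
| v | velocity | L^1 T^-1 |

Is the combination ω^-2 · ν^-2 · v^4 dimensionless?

yes

Sum the exponent of each base dimension across the product:
  M: −2·[ω]_M − 2·[ν]_M + 4·[v]_M = −2·(0) − 2·(0) + 4·(0) = 0
  L: −2·[ω]_L − 2·[ν]_L + 4·[v]_L = −2·(0) − 2·(2) + 4·(1) = 0
  T: −2·[ω]_T − 2·[ν]_T + 4·[v]_T = −2·(-1) − 2·(-1) + 4·(-1) = 0
  Θ: −2·[ω]_Θ − 2·[ν]_Θ + 4·[v]_Θ = −2·(0) − 2·(0) + 4·(0) = 0
All base exponents vanish — dimensionless.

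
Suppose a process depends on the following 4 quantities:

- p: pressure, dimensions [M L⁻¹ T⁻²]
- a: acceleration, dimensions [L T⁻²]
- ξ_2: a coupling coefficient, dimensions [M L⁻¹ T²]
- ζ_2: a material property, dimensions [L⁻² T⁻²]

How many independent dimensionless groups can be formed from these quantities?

There are 4 variables and 3 base dimensions (M, L, T).
The dimension matrix has rank 3.
Independent dimensionless groups: 4 − 3 = 1.

1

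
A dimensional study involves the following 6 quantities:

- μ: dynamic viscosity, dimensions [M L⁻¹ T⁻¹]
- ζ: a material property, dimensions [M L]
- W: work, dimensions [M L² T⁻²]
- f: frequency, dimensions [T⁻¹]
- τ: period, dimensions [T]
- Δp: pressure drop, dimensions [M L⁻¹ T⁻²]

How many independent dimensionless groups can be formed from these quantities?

There are 6 variables and 3 base dimensions (M, L, T).
The dimension matrix has rank 3.
Independent dimensionless groups: 6 − 3 = 3.

3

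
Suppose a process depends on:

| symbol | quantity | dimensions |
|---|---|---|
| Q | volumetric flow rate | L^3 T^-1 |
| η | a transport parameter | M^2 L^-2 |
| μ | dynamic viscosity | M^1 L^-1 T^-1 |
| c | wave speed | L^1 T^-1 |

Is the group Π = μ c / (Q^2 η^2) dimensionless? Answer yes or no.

no

Sum the exponent of each base dimension across the product:
  M: −2·[Q]_M − 2·[η]_M + [μ]_M + [c]_M = −2·(0) − 2·(2) + (1) + (0) = -3
  L: −2·[Q]_L − 2·[η]_L + [μ]_L + [c]_L = −2·(3) − 2·(-2) + (-1) + (1) = -2
  T: −2·[Q]_T − 2·[η]_T + [μ]_T + [c]_T = −2·(-1) − 2·(0) + (-1) + (-1) = 0
Net dimensions [M⁻³ L⁻²] ≠ [1] — not dimensionless.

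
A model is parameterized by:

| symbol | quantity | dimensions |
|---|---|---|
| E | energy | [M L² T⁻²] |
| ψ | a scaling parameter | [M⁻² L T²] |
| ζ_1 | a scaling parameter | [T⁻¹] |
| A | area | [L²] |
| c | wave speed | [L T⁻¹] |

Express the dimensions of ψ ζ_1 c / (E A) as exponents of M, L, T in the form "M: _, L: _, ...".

M: -3, L: -2, T: 2

Collect each base-dimension exponent across the product:
  M: −(1) + (-2) + (0) − (0) + (0) = -3
  L: −(2) + (1) + (0) − (2) + (1) = -2
  T: −(-2) + (2) + (-1) − (0) + (-1) = 2
So the dimensions are [M⁻³ L⁻² T²].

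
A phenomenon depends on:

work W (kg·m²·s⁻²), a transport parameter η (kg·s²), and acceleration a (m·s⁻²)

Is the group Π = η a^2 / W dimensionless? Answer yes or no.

Sum the exponent of each base dimension across the product:
  M: −[W]_M + [η]_M + 2·[a]_M = −(1) + (1) + 2·(0) = 0
  L: −[W]_L + [η]_L + 2·[a]_L = −(2) + (0) + 2·(1) = 0
  T: −[W]_T + [η]_T + 2·[a]_T = −(-2) + (2) + 2·(-2) = 0
All base exponents vanish — dimensionless.

yes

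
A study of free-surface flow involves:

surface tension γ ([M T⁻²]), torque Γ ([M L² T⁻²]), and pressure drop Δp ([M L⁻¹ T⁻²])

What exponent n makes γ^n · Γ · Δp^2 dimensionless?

-3

Balance the M exponent: (1)·n from γ, plus (1) + 2·(1) = 3 from the rest, must sum to zero.
n + 3 = 0, so n = -3.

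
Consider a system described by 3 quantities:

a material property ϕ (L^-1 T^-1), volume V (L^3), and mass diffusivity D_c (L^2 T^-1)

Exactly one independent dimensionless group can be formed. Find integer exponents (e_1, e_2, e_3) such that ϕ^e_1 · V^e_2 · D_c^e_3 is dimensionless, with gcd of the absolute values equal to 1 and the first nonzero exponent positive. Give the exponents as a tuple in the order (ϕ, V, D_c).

L: e_1·(-1) + e_2·(3) + e_3·(2) = 0
T: e_1·(-1) + e_2·(0) + e_3·(-1) = 0
Solving this homogeneous linear system for the smallest-integer solution (first nonzero entry positive) gives (1, 1, -1).

(1, 1, -1)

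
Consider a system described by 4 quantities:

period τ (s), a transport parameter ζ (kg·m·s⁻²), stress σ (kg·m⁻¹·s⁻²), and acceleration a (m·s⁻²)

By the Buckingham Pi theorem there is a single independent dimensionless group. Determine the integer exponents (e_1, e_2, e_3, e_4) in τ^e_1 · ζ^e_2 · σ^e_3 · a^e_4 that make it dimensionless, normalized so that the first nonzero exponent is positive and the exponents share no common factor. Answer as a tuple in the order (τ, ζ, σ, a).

(4, -1, 1, 2)

M: e_1·(0) + e_2·(1) + e_3·(1) + e_4·(0) = 0
L: e_1·(0) + e_2·(1) + e_3·(-1) + e_4·(1) = 0
T: e_1·(1) + e_2·(-2) + e_3·(-2) + e_4·(-2) = 0
Solving this homogeneous linear system for the smallest-integer solution (first nonzero entry positive) gives (4, -1, 1, 2).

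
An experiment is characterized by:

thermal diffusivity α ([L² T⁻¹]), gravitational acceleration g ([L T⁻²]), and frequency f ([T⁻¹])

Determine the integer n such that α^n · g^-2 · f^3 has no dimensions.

Balance the L exponent: (2)·n from α, plus −2·(1) + 3·(0) = -2 from the rest, must sum to zero.
2n − 2 = 0, so n = 1.

1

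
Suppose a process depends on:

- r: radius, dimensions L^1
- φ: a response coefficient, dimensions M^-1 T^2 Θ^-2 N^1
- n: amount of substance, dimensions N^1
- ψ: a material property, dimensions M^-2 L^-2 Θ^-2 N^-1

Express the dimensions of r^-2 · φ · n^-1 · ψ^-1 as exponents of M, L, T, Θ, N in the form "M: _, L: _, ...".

Collect each base-dimension exponent across the product:
  M: −2·(0) + (-1) − (0) − (-2) = 1
  L: −2·(1) + (0) − (0) − (-2) = 0
  T: −2·(0) + (2) − (0) − (0) = 2
  Θ: −2·(0) + (-2) − (0) − (-2) = 0
  N: −2·(0) + (1) − (1) − (-1) = 1
So the dimensions are [M T² N].

M: 1, L: 0, T: 2, Θ: 0, N: 1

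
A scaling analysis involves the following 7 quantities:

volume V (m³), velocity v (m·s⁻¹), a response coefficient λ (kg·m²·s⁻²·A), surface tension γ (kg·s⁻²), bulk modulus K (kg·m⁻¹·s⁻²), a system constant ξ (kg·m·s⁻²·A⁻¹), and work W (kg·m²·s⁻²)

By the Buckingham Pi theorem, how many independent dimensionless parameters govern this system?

3

There are 7 variables and 4 base dimensions (M, L, T, I).
The dimension matrix has rank 4.
Independent dimensionless groups: 7 − 4 = 3.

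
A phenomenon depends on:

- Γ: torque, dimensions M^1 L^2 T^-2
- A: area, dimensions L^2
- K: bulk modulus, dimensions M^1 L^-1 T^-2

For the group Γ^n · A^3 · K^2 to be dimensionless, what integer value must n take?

Balance the M exponent: (1)·n from Γ, plus 3·(0) + 2·(1) = 2 from the rest, must sum to zero.
n + 2 = 0, so n = -2.

-2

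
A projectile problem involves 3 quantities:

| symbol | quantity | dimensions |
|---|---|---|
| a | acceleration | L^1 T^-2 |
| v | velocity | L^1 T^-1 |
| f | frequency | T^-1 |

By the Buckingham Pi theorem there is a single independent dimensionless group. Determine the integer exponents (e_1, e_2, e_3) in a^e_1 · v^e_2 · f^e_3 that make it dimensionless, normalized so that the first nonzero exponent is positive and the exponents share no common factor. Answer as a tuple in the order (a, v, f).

L: e_1·(1) + e_2·(1) + e_3·(0) = 0
T: e_1·(-2) + e_2·(-1) + e_3·(-1) = 0
Solving this homogeneous linear system for the smallest-integer solution (first nonzero entry positive) gives (1, -1, -1).

(1, -1, -1)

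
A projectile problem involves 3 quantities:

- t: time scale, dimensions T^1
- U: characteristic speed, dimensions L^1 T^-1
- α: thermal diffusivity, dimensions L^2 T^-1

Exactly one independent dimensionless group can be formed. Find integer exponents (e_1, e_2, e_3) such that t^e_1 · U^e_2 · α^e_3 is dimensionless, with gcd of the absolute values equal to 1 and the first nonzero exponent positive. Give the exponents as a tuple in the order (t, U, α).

(1, 2, -1)

L: e_1·(0) + e_2·(1) + e_3·(2) = 0
T: e_1·(1) + e_2·(-1) + e_3·(-1) = 0
Solving this homogeneous linear system for the smallest-integer solution (first nonzero entry positive) gives (1, 2, -1).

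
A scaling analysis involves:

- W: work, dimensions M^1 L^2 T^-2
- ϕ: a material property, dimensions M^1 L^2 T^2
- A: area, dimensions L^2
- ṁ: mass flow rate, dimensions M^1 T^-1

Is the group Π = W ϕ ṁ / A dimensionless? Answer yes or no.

no

Sum the exponent of each base dimension across the product:
  M: [W]_M + [ϕ]_M − [A]_M + [ṁ]_M = (1) + (1) − (0) + (1) = 3
  L: [W]_L + [ϕ]_L − [A]_L + [ṁ]_L = (2) + (2) − (2) + (0) = 2
  T: [W]_T + [ϕ]_T − [A]_T + [ṁ]_T = (-2) + (2) − (0) + (-1) = -1
Net dimensions [M³ L² T⁻¹] ≠ [1] — not dimensionless.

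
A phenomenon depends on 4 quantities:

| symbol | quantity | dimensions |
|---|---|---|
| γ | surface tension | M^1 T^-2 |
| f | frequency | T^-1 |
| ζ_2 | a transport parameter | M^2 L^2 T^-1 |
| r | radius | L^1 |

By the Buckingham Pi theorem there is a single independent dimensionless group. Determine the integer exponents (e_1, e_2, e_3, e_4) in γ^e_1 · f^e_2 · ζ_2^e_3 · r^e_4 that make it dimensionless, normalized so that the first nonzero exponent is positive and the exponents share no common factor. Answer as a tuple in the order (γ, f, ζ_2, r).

M: e_1·(1) + e_2·(0) + e_3·(2) + e_4·(0) = 0
L: e_1·(0) + e_2·(0) + e_3·(2) + e_4·(1) = 0
T: e_1·(-2) + e_2·(-1) + e_3·(-1) + e_4·(0) = 0
Solving this homogeneous linear system for the smallest-integer solution (first nonzero entry positive) gives (2, -3, -1, 2).

(2, -3, -1, 2)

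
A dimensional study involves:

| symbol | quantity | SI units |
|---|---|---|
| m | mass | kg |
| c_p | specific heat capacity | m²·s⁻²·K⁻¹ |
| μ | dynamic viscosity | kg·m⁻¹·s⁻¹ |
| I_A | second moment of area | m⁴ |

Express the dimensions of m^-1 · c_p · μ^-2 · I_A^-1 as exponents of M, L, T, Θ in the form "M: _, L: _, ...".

Collect each base-dimension exponent across the product:
  M: −(1) + (0) − 2·(1) − (0) = -3
  L: −(0) + (2) − 2·(-1) − (4) = 0
  T: −(0) + (-2) − 2·(-1) − (0) = 0
  Θ: −(0) + (-1) − 2·(0) − (0) = -1
So the dimensions are [M⁻³ Θ⁻¹].

M: -3, L: 0, T: 0, Θ: -1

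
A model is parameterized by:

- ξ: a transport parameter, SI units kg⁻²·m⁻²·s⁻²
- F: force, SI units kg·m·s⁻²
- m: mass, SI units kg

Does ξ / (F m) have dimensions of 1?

no

Sum the exponent of each base dimension across the product:
  M: [ξ]_M − [F]_M − [m]_M = (-2) − (1) − (1) = -4
  L: [ξ]_L − [F]_L − [m]_L = (-2) − (1) − (0) = -3
  T: [ξ]_T − [F]_T − [m]_T = (-2) − (-2) − (0) = 0
Net dimensions [M⁻⁴ L⁻³] ≠ [1] — not dimensionless.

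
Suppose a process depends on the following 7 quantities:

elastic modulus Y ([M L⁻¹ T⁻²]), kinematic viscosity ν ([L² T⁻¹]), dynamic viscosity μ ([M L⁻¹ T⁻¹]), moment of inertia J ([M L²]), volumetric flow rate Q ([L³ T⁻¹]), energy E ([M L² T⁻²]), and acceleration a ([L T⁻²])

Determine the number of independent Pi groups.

There are 7 variables and 3 base dimensions (M, L, T).
The dimension matrix has rank 3.
Independent dimensionless groups: 7 − 3 = 4.

4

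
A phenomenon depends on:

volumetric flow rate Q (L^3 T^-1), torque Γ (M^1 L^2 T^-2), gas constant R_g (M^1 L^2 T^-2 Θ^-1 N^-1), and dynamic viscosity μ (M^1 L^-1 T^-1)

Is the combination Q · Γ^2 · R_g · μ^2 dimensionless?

no

Sum the exponent of each base dimension across the product:
  M: [Q]_M + 2·[Γ]_M + [R_g]_M + 2·[μ]_M = (0) + 2·(1) + (1) + 2·(1) = 5
  L: [Q]_L + 2·[Γ]_L + [R_g]_L + 2·[μ]_L = (3) + 2·(2) + (2) + 2·(-1) = 7
  T: [Q]_T + 2·[Γ]_T + [R_g]_T + 2·[μ]_T = (-1) + 2·(-2) + (-2) + 2·(-1) = -9
  Θ: [Q]_Θ + 2·[Γ]_Θ + [R_g]_Θ + 2·[μ]_Θ = (0) + 2·(0) + (-1) + 2·(0) = -1
  N: [Q]_N + 2·[Γ]_N + [R_g]_N + 2·[μ]_N = (0) + 2·(0) + (-1) + 2·(0) = -1
Net dimensions [M⁵ L⁷ T⁻⁹ Θ⁻¹ N⁻¹] ≠ [1] — not dimensionless.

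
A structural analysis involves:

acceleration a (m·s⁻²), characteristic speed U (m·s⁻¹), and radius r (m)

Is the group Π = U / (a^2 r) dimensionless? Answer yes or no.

no

Sum the exponent of each base dimension across the product:
  L: −2·[a]_L + [U]_L − [r]_L = −2·(1) + (1) − (1) = -2
  T: −2·[a]_T + [U]_T − [r]_T = −2·(-2) + (-1) − (0) = 3
Net dimensions [L⁻² T³] ≠ [1] — not dimensionless.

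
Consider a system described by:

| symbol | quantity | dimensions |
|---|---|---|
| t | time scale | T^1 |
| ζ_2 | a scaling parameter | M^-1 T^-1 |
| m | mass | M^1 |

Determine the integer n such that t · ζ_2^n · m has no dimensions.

Balance the M exponent: (-1)·n from ζ_2, plus (0) + (1) = 1 from the rest, must sum to zero.
−n + 1 = 0, so n = 1.

1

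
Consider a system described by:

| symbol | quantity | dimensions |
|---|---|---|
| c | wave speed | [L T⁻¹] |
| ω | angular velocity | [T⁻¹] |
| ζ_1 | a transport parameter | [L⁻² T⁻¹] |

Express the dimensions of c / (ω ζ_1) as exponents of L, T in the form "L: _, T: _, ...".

Collect each base-dimension exponent across the product:
  L: (1) − (0) − (-2) = 3
  T: (-1) − (-1) − (-1) = 1
So the dimensions are [L³ T].

L: 3, T: 1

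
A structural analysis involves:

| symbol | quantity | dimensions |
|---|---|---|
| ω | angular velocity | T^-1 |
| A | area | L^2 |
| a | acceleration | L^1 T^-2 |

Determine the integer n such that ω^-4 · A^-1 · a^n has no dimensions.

Balance the L exponent: (1)·n from a, plus −4·(0) − (2) = -2 from the rest, must sum to zero.
n − 2 = 0, so n = 2.

2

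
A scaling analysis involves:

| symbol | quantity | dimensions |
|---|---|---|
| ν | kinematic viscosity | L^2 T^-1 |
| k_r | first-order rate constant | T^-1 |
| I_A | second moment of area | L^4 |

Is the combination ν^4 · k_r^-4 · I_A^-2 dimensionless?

yes

Sum the exponent of each base dimension across the product:
  L: 4·[ν]_L − 4·[k_r]_L − 2·[I_A]_L = 4·(2) − 4·(0) − 2·(4) = 0
  T: 4·[ν]_T − 4·[k_r]_T − 2·[I_A]_T = 4·(-1) − 4·(-1) − 2·(0) = 0
All base exponents vanish — dimensionless.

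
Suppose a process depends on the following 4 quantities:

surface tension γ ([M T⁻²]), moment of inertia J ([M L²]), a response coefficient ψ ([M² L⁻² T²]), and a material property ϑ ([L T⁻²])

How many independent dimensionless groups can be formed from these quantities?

1

There are 4 variables and 3 base dimensions (M, L, T).
The dimension matrix has rank 3.
Independent dimensionless groups: 4 − 3 = 1.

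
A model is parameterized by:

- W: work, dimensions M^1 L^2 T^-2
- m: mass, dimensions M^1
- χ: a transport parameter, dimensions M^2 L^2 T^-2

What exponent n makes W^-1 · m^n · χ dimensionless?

Balance the M exponent: (1)·n from m, plus −(1) + (2) = 1 from the rest, must sum to zero.
n + 1 = 0, so n = -1.

-1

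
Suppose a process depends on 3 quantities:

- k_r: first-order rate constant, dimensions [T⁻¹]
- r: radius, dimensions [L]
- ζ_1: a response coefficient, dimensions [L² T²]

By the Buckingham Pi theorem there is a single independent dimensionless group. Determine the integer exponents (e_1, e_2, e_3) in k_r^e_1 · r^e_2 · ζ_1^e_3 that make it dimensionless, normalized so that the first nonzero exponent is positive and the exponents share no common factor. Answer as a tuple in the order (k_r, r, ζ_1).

(2, -2, 1)

L: e_1·(0) + e_2·(1) + e_3·(2) = 0
T: e_1·(-1) + e_2·(0) + e_3·(2) = 0
Solving this homogeneous linear system for the smallest-integer solution (first nonzero entry positive) gives (2, -2, 1).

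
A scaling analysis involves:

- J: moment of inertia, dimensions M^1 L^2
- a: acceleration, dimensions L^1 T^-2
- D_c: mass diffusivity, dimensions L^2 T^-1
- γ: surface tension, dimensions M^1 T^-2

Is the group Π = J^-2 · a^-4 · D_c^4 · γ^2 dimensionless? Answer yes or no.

Sum the exponent of each base dimension across the product:
  M: −2·[J]_M − 4·[a]_M + 4·[D_c]_M + 2·[γ]_M = −2·(1) − 4·(0) + 4·(0) + 2·(1) = 0
  L: −2·[J]_L − 4·[a]_L + 4·[D_c]_L + 2·[γ]_L = −2·(2) − 4·(1) + 4·(2) + 2·(0) = 0
  T: −2·[J]_T − 4·[a]_T + 4·[D_c]_T + 2·[γ]_T = −2·(0) − 4·(-2) + 4·(-1) + 2·(-2) = 0
  Θ: −2·[J]_Θ − 4·[a]_Θ + 4·[D_c]_Θ + 2·[γ]_Θ = −2·(0) − 4·(0) + 4·(0) + 2·(0) = 0
All base exponents vanish — dimensionless.

yes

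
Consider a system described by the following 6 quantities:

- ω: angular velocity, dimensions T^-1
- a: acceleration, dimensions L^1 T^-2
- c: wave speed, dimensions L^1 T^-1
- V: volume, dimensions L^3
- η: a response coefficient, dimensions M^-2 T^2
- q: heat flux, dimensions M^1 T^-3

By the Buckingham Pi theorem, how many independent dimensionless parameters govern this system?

There are 6 variables and 3 base dimensions (M, L, T).
The dimension matrix has rank 3.
Independent dimensionless groups: 6 − 3 = 3.

3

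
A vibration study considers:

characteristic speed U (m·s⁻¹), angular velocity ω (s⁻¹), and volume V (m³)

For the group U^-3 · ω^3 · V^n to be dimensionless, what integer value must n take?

Balance the L exponent: (3)·n from V, plus −3·(1) + 3·(0) = -3 from the rest, must sum to zero.
3n − 3 = 0, so n = 1.

1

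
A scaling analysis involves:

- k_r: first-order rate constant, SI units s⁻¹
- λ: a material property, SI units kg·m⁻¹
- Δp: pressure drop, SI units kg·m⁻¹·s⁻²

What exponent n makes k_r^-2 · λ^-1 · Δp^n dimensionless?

Balance the M exponent: (1)·n from Δp, plus −2·(0) − (1) = -1 from the rest, must sum to zero.
n − 1 = 0, so n = 1.

1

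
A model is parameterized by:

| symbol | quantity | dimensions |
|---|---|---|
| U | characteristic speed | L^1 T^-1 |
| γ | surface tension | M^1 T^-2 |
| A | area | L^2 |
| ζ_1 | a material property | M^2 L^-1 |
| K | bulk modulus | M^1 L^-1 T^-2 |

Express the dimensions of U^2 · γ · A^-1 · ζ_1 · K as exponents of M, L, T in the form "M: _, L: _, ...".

M: 4, L: -2, T: -6

Collect each base-dimension exponent across the product:
  M: 2·(0) + (1) − (0) + (2) + (1) = 4
  L: 2·(1) + (0) − (2) + (-1) + (-1) = -2
  T: 2·(-1) + (-2) − (0) + (0) + (-2) = -6
So the dimensions are [M⁴ L⁻² T⁻⁶].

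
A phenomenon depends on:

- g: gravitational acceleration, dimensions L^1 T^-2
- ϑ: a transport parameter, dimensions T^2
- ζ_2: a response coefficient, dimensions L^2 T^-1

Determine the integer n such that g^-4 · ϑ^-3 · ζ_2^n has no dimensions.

2

Balance the L exponent: (2)·n from ζ_2, plus −4·(1) − 3·(0) = -4 from the rest, must sum to zero.
2n − 4 = 0, so n = 2.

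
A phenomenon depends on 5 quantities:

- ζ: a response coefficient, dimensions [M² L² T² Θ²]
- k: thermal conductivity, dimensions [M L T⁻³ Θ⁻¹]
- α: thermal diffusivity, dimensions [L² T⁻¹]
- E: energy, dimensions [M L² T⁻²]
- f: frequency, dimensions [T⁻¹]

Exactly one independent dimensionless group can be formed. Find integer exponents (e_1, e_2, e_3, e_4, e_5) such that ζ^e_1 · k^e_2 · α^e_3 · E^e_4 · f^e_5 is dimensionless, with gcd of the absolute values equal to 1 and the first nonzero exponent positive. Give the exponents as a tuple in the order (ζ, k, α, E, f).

M: e_1·(2) + e_2·(1) + e_3·(0) + e_4·(1) + e_5·(0) = 0
L: e_1·(2) + e_2·(1) + e_3·(2) + e_4·(2) + e_5·(0) = 0
T: e_1·(2) + e_2·(-3) + e_3·(-1) + e_4·(-2) + e_5·(-1) = 0
Θ: e_1·(2) + e_2·(-1) + e_3·(0) + e_4·(0) + e_5·(0) = 0
Solving this homogeneous linear system for the smallest-integer solution (first nonzero entry positive) gives (1, 2, 2, -4, 2).

(1, 2, 2, -4, 2)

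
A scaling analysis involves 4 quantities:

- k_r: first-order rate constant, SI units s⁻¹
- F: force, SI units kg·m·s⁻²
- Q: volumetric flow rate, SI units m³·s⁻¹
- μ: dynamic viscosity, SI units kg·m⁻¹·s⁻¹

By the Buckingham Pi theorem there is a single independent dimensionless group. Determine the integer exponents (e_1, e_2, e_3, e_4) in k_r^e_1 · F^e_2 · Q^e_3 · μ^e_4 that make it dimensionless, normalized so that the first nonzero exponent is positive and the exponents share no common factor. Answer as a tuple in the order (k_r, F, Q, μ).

(1, -3, 2, 3)

M: e_1·(0) + e_2·(1) + e_3·(0) + e_4·(1) = 0
L: e_1·(0) + e_2·(1) + e_3·(3) + e_4·(-1) = 0
T: e_1·(-1) + e_2·(-2) + e_3·(-1) + e_4·(-1) = 0
Solving this homogeneous linear system for the smallest-integer solution (first nonzero entry positive) gives (1, -3, 2, 3).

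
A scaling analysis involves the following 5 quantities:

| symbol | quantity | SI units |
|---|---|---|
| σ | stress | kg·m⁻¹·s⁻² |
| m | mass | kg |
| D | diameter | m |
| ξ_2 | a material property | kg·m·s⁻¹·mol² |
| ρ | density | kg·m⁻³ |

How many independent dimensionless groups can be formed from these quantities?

1

There are 5 variables and 4 base dimensions (M, L, T, N).
The dimension matrix has rank 4.
Independent dimensionless groups: 5 − 4 = 1.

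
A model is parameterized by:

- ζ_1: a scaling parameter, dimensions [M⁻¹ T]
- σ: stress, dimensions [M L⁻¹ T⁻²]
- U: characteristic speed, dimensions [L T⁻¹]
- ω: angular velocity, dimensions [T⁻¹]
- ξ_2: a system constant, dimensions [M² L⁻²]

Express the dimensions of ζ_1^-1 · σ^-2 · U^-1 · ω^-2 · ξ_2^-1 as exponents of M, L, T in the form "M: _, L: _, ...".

Collect each base-dimension exponent across the product:
  M: −(-1) − 2·(1) − (0) − 2·(0) − (2) = -3
  L: −(0) − 2·(-1) − (1) − 2·(0) − (-2) = 3
  T: −(1) − 2·(-2) − (-1) − 2·(-1) − (0) = 6
So the dimensions are [M⁻³ L³ T⁶].

M: -3, L: 3, T: 6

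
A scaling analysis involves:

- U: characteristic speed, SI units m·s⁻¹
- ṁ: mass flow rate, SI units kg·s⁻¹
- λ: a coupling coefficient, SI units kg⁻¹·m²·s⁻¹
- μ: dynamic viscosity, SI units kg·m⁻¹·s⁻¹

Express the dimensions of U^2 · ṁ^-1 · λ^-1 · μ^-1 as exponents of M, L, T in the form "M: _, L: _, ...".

Collect each base-dimension exponent across the product:
  M: 2·(0) − (1) − (-1) − (1) = -1
  L: 2·(1) − (0) − (2) − (-1) = 1
  T: 2·(-1) − (-1) − (-1) − (-1) = 1
So the dimensions are [M⁻¹ L T].

M: -1, L: 1, T: 1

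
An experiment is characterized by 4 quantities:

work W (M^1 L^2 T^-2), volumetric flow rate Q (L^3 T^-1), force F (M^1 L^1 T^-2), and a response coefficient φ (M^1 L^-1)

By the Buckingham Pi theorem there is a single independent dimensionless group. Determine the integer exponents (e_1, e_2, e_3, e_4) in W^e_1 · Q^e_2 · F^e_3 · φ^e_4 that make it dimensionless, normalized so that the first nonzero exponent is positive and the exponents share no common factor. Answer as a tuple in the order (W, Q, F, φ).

M: e_1·(1) + e_2·(0) + e_3·(1) + e_4·(1) = 0
L: e_1·(2) + e_2·(3) + e_3·(1) + e_4·(-1) = 0
T: e_1·(-2) + e_2·(-1) + e_3·(-2) + e_4·(0) = 0
Solving this homogeneous linear system for the smallest-integer solution (first nonzero entry positive) gives (4, -2, -3, -1).

(4, -2, -3, -1)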